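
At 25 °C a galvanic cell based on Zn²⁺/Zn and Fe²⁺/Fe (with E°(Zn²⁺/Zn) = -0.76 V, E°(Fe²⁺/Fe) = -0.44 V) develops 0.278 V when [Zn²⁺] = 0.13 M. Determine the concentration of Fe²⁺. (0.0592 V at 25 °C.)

0.005 M

From the Nernst equation, log Q = n(E° − E)/0.0592 = 2(0.32 − 0.278)/0.0592 = 1.419, so Q = 26.2.
With Q = [Zn²⁺]/[Fe²⁺] and the known concentrations, [Fe²⁺] in the denominator gives [Fe²⁺] = 0.005 M.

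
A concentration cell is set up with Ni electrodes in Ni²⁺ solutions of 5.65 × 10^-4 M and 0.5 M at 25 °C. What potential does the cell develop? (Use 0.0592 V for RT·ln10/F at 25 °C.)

0.087 V

Both half-cells are Ni²⁺/Ni, so E°_cell = 0. The concentrated side is the cathode; the cell reaction moves Ni²⁺ from high to low concentration with n = 2.
Q = [Ni²⁺]_dilute/[Ni²⁺]_conc = 5.65 × 10^-4/0.5 = 0.00113.
E = 0 − (0.0592/2) log Q = −(0.0592/2)(-2.947) = 0.0872 V.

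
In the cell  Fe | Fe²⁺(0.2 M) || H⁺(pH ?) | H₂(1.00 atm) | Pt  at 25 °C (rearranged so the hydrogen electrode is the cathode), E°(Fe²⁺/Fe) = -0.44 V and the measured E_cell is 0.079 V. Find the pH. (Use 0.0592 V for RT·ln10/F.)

pH = 6.45

E°_cell = 0.44 V and n = 2.
log Q = n(E° − E)/0.0592 = 2×(0.44 − 0.079)/0.0592 = 12.196.
With Q = [Fe²⁺]·P(H₂) / [H⁺]^2, solving for [H⁺] gives log[H⁺] = -6.447, so pH = 6.45.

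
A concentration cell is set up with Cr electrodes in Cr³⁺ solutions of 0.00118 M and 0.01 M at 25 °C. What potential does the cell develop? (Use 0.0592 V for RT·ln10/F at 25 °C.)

0.018 V

Both half-cells are Cr³⁺/Cr, so E°_cell = 0. The concentrated side is the cathode; the cell reaction moves Cr³⁺ from high to low concentration with n = 3.
Q = [Cr³⁺]_dilute/[Cr³⁺]_conc = 0.00118/0.01 = 0.118.
E = 0 − (0.0592/3) log Q = −(0.0592/3)(-0.928) = 0.0183 V.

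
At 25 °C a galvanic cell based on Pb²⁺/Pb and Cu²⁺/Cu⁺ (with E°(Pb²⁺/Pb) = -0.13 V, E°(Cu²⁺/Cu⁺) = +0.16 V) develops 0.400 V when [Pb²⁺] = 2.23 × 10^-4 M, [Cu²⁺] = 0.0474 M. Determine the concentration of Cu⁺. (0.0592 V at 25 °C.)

0.044 M

From the Nernst equation, log Q = n(E° − E)/0.0592 = 2(0.29 − 0.400)/0.0592 = -3.716, so Q = 1.92 × 10^-4.
With Q = [Pb²⁺]·[Cu⁺]^2/[Cu²⁺]^2 and the known concentrations, [Cu⁺]^2 in the numerator gives [Cu⁺] = 0.044 M.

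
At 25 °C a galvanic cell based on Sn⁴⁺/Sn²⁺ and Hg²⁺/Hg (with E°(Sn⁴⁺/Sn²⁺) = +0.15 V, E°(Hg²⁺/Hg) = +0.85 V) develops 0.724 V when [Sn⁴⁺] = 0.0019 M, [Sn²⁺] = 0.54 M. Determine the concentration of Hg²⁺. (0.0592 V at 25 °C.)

From the Nernst equation, log Q = n(E° − E)/0.0592 = 2(0.70 − 0.724)/0.0592 = -0.811, so Q = 0.155.
With Q = [Sn⁴⁺]/([Sn²⁺]·[Hg²⁺]) and the known concentrations, [Hg²⁺] in the denominator gives [Hg²⁺] = 0.023 M.

0.023 M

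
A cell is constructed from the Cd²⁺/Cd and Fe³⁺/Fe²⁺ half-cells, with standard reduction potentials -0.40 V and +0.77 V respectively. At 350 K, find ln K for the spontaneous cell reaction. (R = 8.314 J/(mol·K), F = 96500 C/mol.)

E°_cell = +0.77 − (-0.40) = 1.17 V, with n = 2 electrons transferred.
At equilibrium E = 0, so the Nernst equation gives ln K = nFE°/RT = (2)(96500)(1.17)/((8.314)(350)) = 77.60.

ln K = 77.6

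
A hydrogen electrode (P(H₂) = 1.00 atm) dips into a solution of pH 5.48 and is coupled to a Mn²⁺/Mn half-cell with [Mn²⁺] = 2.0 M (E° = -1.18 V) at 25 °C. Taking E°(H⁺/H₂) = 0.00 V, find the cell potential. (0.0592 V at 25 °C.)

0.85 V

The hydrogen couple is the cathode, so E°_cell = 1.18 V; n = 2.
[H⁺] = 10^(−5.48) = 3.3 × 10^-6 M, and Q = [Mn²⁺]·P(H₂) / [H⁺]^2 = 1.82 × 10^11.
E = E° − (0.0592/2) log Q = 1.18 − (0.0592/2)(11.261) = 0.847 V.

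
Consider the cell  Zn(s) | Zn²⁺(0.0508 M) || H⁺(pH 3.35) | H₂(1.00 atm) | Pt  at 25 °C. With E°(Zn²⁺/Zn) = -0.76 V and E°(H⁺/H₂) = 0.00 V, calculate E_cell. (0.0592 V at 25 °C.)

0.60 V

The hydrogen couple is the cathode, so E°_cell = 0.76 V; n = 2.
[H⁺] = 10^(−3.35) = 4.5 × 10^-4 M, and Q = [Zn²⁺]·P(H₂) / [H⁺]^2 = 2.55 × 10^5.
E = E° − (0.0592/2) log Q = 0.76 − (0.0592/2)(5.406) = 0.600 V.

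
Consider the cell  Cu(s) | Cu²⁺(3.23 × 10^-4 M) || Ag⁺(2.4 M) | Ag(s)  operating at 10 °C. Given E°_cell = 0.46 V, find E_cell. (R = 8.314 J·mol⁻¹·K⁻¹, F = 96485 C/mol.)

0.579 V

Balancing electrons gives n = 2; the reaction quotient is Q = [Cu²⁺]/[Ag⁺]^2 = 5.61 × 10^-5.
E = E° − (RT/nF) ln Q = 0.46 − (8.314×283)/(2×96485) × (-9.789) = 0.460 + 0.119 = 0.579 V.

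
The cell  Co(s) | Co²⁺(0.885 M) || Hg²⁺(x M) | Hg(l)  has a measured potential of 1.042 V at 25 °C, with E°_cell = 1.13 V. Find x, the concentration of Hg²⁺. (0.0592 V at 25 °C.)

9.4 × 10^-4 M

From the Nernst equation, log Q = n(E° − E)/0.0592 = 2(1.13 − 1.042)/0.0592 = 2.973, so Q = 940.
With Q = [Co²⁺]/[Hg²⁺] and the known concentrations, [Hg²⁺] in the denominator gives [Hg²⁺] = 9.4 × 10^-4 M.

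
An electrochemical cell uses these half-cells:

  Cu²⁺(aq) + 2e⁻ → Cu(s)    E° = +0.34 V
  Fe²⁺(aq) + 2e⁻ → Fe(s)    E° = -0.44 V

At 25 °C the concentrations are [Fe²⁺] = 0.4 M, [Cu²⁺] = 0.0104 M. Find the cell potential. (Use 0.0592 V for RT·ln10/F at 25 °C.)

The Cu²⁺/Cu couple has the higher reduction potential and acts as the cathode, so E°_cell = +0.34 − (-0.44) = 0.78 V.
Balancing electrons gives n = 2; the reaction quotient is Q = [Fe²⁺]/[Cu²⁺] = 38.5.
At 25 °C, E = E° − (0.0592/n) log Q = 0.78 − (0.0592/2)(1.585) = 0.780 − 0.047 = 0.733 V.

0.733 V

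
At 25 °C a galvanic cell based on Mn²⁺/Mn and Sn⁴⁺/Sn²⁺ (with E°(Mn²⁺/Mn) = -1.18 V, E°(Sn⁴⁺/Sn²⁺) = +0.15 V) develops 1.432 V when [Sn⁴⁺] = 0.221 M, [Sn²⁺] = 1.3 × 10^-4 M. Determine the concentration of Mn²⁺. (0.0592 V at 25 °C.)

0.61 M

From the Nernst equation, log Q = n(E° − E)/0.0592 = 2(1.33 − 1.432)/0.0592 = -3.446, so Q = 3.58 × 10^-4.
With Q = [Mn²⁺]·[Sn²⁺]/[Sn⁴⁺] and the known concentrations, [Mn²⁺] in the numerator gives [Mn²⁺] = 0.61 M.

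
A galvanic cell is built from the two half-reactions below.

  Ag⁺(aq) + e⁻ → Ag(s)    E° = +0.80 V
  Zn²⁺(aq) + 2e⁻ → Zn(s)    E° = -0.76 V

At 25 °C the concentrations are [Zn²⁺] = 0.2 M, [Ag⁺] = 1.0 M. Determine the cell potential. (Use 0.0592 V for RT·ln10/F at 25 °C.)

The Ag⁺/Ag couple has the higher reduction potential and acts as the cathode, so E°_cell = +0.80 − (-0.76) = 1.56 V.
Balancing electrons gives n = 2; the reaction quotient is Q = [Zn²⁺]/[Ag⁺]^2 = 0.200.
At 25 °C, E = E° − (0.0592/n) log Q = 1.56 − (0.0592/2)(-0.699) = 1.560 + 0.021 = 1.581 V.

1.58 V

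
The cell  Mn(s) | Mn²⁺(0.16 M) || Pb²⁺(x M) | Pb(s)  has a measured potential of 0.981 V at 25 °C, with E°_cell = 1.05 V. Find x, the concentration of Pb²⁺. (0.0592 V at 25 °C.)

From the Nernst equation, log Q = n(E° − E)/0.0592 = 2(1.05 − 0.981)/0.0592 = 2.331, so Q = 214.
With Q = [Mn²⁺]/[Pb²⁺] and the known concentrations, [Pb²⁺] in the denominator gives [Pb²⁺] = 7.5 × 10^-4 M.

7.5 × 10^-4 M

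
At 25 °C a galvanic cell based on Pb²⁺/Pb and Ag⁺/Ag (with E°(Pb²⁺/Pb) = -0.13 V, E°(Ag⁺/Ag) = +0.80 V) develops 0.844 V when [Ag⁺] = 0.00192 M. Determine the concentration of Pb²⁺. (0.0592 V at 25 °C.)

0.003 M

From the Nernst equation, log Q = n(E° − E)/0.0592 = 2(0.93 − 0.844)/0.0592 = 2.905, so Q = 804.
With Q = [Pb²⁺]/[Ag⁺]^2 and the known concentrations, [Pb²⁺] in the numerator gives [Pb²⁺] = 0.003 M.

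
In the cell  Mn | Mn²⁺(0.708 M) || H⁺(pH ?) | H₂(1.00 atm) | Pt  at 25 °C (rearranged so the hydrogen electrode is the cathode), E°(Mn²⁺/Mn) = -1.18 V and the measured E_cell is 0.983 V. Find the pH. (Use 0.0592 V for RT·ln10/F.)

pH = 3.40

E°_cell = 1.18 V and n = 2.
log Q = n(E° − E)/0.0592 = 2×(1.18 − 0.983)/0.0592 = 6.655.
With Q = [Mn²⁺]·P(H₂) / [H⁺]^2, solving for [H⁺] gives log[H⁺] = -3.403, so pH = 3.40.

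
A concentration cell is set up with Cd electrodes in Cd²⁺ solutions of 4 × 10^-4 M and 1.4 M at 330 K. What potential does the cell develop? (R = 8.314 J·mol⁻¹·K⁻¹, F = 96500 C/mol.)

0.12 V

Both half-cells are Cd²⁺/Cd, so E°_cell = 0. The concentrated side is the cathode; the cell reaction moves Cd²⁺ from high to low concentration with n = 2.
Q = [Cd²⁺]_dilute/[Cd²⁺]_conc = 4 × 10^-4/1.4 = 2.86 × 10^-4.
E = 0 − (RT/nF) ln Q = −((8.314×330)/(2×96500))(-8.161) = 0.1160 V.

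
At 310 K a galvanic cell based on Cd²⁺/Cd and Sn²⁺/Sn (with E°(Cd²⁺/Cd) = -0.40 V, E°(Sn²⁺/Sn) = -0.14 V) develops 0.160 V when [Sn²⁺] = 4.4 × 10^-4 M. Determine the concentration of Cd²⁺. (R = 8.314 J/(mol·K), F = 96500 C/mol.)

0.79 M

From the Nernst equation, ln Q = nF(E° − E)/RT = 2×96500×(0.26 − 0.160)/(8.314×310) = 7.488, so Q = 1790.
With Q = [Cd²⁺]/[Sn²⁺] and the known concentrations, [Cd²⁺] in the numerator gives [Cd²⁺] = 0.79 M.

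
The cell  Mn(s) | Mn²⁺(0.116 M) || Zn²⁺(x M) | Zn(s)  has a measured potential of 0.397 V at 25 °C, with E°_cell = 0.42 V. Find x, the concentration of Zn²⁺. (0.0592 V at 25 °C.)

From the Nernst equation, log Q = n(E° − E)/0.0592 = 2(0.42 − 0.397)/0.0592 = 0.777, so Q = 5.98.
With Q = [Mn²⁺]/[Zn²⁺] and the known concentrations, [Zn²⁺] in the denominator gives [Zn²⁺] = 0.019 M.

0.019 M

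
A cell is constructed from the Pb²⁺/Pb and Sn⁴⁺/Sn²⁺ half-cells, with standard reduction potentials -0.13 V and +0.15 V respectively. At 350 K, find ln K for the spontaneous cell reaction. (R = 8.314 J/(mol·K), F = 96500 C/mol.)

E°_cell = +0.15 − (-0.13) = 0.28 V, with n = 2 electrons transferred.
At equilibrium E = 0, so the Nernst equation gives ln K = nFE°/RT = (2)(96500)(0.28)/((8.314)(350)) = 18.57.

ln K = 18.6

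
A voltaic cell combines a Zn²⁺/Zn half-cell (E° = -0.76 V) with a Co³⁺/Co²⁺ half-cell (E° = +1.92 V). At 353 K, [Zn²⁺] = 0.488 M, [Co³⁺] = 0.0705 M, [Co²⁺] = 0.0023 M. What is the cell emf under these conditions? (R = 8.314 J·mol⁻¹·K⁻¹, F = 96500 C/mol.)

2.80 V

The Co³⁺/Co²⁺ couple has the higher reduction potential and acts as the cathode, so E°_cell = +1.92 − (-0.76) = 2.68 V.
Balancing electrons gives n = 2; the reaction quotient is Q = [Zn²⁺]·[Co²⁺]^2/[Co³⁺]^2 = 5.19 × 10^-4.
E = E° − (RT/nF) ln Q = 2.68 − (8.314×353)/(2×96500) × (-7.563) = 2.680 + 0.115 = 2.795 V.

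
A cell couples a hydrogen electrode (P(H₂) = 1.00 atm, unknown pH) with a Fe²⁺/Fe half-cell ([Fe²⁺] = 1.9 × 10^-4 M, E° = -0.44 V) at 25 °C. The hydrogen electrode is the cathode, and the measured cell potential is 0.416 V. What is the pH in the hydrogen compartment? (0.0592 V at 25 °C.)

pH = 2.27

E°_cell = 0.44 V and n = 2.
log Q = n(E° − E)/0.0592 = 2×(0.44 − 0.416)/0.0592 = 0.811.
With Q = [Fe²⁺]·P(H₂) / [H⁺]^2, solving for [H⁺] gives log[H⁺] = -2.266, so pH = 2.27.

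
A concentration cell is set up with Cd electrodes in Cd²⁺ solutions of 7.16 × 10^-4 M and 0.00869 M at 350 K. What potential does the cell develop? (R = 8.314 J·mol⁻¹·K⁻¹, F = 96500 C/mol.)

Both half-cells are Cd²⁺/Cd, so E°_cell = 0. The concentrated side is the cathode; the cell reaction moves Cd²⁺ from high to low concentration with n = 2.
Q = [Cd²⁺]_dilute/[Cd²⁺]_conc = 7.16 × 10^-4/0.00869 = 0.0824.
E = 0 − (RT/nF) ln Q = −((8.314×350)/(2×96500))(-2.496) = 0.0376 V.

0.038 V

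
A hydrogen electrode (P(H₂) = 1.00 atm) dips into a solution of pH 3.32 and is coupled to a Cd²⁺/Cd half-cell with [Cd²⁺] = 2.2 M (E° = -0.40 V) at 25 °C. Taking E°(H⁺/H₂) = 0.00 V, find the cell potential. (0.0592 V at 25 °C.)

0.19 V

The hydrogen couple is the cathode, so E°_cell = 0.40 V; n = 2.
[H⁺] = 10^(−3.32) = 4.8 × 10^-4 M, and Q = [Cd²⁺]·P(H₂) / [H⁺]^2 = 9.6 × 10^6.
E = E° − (0.0592/2) log Q = 0.40 − (0.0592/2)(6.982) = 0.193 V.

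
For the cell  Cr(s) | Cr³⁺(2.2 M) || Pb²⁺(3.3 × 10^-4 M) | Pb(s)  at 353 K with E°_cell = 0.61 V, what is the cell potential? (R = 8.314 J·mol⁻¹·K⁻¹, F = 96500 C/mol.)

0.480 V

Balancing electrons gives n = 6; the reaction quotient is Q = [Cr³⁺]^2/[Pb²⁺]^3 = 1.35 × 10^11.
E = E° − (RT/nF) ln Q = 0.61 − (8.314×353)/(6×96500) × (25.626) = 0.610 − 0.130 = 0.480 V.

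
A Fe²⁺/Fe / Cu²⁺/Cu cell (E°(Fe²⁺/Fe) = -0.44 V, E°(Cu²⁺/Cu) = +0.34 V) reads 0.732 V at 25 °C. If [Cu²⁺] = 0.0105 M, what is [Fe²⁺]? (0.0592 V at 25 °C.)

0.44 M

From the Nernst equation, log Q = n(E° − E)/0.0592 = 2(0.78 − 0.732)/0.0592 = 1.622, so Q = 41.8.
With Q = [Fe²⁺]/[Cu²⁺] and the known concentrations, [Fe²⁺] in the numerator gives [Fe²⁺] = 0.44 M.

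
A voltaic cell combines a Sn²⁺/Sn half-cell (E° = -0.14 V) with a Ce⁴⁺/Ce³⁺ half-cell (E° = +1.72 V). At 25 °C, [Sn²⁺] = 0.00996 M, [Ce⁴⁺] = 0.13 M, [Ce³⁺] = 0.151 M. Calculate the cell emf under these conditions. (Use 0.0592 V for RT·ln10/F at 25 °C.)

1.92 V

The Ce⁴⁺/Ce³⁺ couple has the higher reduction potential and acts as the cathode, so E°_cell = +1.72 − (-0.14) = 1.86 V.
Balancing electrons gives n = 2; the reaction quotient is Q = [Sn²⁺]·[Ce³⁺]^2/[Ce⁴⁺]^2 = 0.0134.
At 25 °C, E = E° − (0.0592/n) log Q = 1.86 − (0.0592/2)(-1.872) = 1.860 + 0.055 = 1.915 V.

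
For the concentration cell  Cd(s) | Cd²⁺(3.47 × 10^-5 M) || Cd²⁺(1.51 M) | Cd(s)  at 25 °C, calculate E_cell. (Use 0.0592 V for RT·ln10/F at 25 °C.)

Both half-cells are Cd²⁺/Cd, so E°_cell = 0. The concentrated side is the cathode; the cell reaction moves Cd²⁺ from high to low concentration with n = 2.
Q = [Cd²⁺]_dilute/[Cd²⁺]_conc = 3.47 × 10^-5/1.51 = 2.3 × 10^-5.
E = 0 − (0.0592/2) log Q = −(0.0592/2)(-4.639) = 0.1373 V.

0.14 V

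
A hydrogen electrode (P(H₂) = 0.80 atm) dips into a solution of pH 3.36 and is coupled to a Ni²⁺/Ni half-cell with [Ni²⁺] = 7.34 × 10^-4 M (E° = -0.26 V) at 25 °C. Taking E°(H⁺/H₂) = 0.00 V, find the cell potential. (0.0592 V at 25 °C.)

0.16 V

The hydrogen couple is the cathode, so E°_cell = 0.26 V; n = 2.
[H⁺] = 10^(−3.36) = 4.4 × 10^-4 M, and Q = [Ni²⁺]·P(H₂) / [H⁺]^2 = 3080.
E = E° − (0.0592/2) log Q = 0.26 − (0.0592/2)(3.489) = 0.157 V.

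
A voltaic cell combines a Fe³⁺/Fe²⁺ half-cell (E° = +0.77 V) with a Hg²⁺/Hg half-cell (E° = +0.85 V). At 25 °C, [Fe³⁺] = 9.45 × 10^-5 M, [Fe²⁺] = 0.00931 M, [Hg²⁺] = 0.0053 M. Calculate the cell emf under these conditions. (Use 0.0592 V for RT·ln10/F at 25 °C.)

0.131 V

The Hg²⁺/Hg couple has the higher reduction potential and acts as the cathode, so E°_cell = +0.85 − (+0.77) = 0.08 V.
Balancing electrons gives n = 2; the reaction quotient is Q = [Fe³⁺]^2/([Fe²⁺]^2·[Hg²⁺]) = 0.0194.
At 25 °C, E = E° − (0.0592/n) log Q = 0.08 − (0.0592/2)(-1.711) = 0.080 + 0.051 = 0.131 V.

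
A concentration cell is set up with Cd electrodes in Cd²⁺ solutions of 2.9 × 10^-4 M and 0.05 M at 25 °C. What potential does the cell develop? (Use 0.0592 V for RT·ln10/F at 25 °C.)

0.066 V

Both half-cells are Cd²⁺/Cd, so E°_cell = 0. The concentrated side is the cathode; the cell reaction moves Cd²⁺ from high to low concentration with n = 2.
Q = [Cd²⁺]_dilute/[Cd²⁺]_conc = 2.9 × 10^-4/0.05 = 0.00580.
E = 0 − (0.0592/2) log Q = −(0.0592/2)(-2.237) = 0.0662 V.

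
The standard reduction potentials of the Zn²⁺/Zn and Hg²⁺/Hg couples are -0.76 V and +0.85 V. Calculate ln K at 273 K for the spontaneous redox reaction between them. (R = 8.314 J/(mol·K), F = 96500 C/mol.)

E°_cell = +0.85 − (-0.76) = 1.61 V, with n = 2 electrons transferred.
At equilibrium E = 0, so the Nernst equation gives ln K = nFE°/RT = (2)(96500)(1.61)/((8.314)(273)) = 136.90.

ln K = 136.9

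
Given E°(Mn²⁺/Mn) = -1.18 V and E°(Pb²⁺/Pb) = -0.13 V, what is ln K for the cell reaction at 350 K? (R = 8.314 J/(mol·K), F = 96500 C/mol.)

E°_cell = -0.13 − (-1.18) = 1.05 V, with n = 2 electrons transferred.
At equilibrium E = 0, so the Nernst equation gives ln K = nFE°/RT = (2)(96500)(1.05)/((8.314)(350)) = 69.64.

ln K = 69.6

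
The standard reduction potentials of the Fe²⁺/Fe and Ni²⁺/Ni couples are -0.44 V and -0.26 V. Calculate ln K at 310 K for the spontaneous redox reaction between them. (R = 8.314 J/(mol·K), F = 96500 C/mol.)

ln K = 13.5

E°_cell = -0.26 − (-0.44) = 0.18 V, with n = 2 electrons transferred.
At equilibrium E = 0, so the Nernst equation gives ln K = nFE°/RT = (2)(96500)(0.18)/((8.314)(310)) = 13.48.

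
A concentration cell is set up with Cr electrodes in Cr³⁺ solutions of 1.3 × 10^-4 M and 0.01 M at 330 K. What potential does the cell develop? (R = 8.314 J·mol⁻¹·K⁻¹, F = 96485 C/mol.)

Both half-cells are Cr³⁺/Cr, so E°_cell = 0. The concentrated side is the cathode; the cell reaction moves Cr³⁺ from high to low concentration with n = 3.
Q = [Cr³⁺]_dilute/[Cr³⁺]_conc = 1.3 × 10^-4/0.01 = 0.0130.
E = 0 − (RT/nF) ln Q = −((8.314×330)/(3×96485))(-4.343) = 0.0412 V.

0.041 V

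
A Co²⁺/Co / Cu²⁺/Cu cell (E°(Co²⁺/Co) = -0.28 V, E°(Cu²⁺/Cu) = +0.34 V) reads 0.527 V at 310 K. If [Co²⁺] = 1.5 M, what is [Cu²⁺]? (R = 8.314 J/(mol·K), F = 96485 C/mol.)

0.0014 M

From the Nernst equation, ln Q = nF(E° − E)/RT = 2×96485×(0.62 − 0.527)/(8.314×310) = 6.963, so Q = 1060.
With Q = [Co²⁺]/[Cu²⁺] and the known concentrations, [Cu²⁺] in the denominator gives [Cu²⁺] = 0.0014 M.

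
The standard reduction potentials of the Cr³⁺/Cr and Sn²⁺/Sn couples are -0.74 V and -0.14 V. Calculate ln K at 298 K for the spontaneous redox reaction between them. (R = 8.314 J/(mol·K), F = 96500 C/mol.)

E°_cell = -0.14 − (-0.74) = 0.60 V, with n = 6 electrons transferred.
At equilibrium E = 0, so the Nernst equation gives ln K = nFE°/RT = (6)(96500)(0.60)/((8.314)(298)) = 140.22.

ln K = 140.2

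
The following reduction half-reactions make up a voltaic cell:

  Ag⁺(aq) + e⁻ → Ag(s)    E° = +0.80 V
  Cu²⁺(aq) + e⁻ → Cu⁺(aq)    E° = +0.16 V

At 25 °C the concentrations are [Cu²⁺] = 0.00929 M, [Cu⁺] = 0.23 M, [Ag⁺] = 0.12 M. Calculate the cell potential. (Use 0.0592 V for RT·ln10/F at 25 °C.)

The Ag⁺/Ag couple has the higher reduction potential and acts as the cathode, so E°_cell = +0.80 − (+0.16) = 0.64 V.
Balancing electrons gives n = 1; the reaction quotient is Q = [Cu²⁺]/([Cu⁺]·[Ag⁺]) = 0.337.
At 25 °C, E = E° − (0.0592/n) log Q = 0.64 − (0.0592/1)(-0.473) = 0.640 + 0.028 = 0.668 V.

0.668 V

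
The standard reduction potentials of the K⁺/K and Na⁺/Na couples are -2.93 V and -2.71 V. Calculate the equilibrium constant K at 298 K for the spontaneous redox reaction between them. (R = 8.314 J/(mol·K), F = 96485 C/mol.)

5300

E°_cell = -2.71 − (-2.93) = 0.22 V, with n = 1 electron transferred.
At equilibrium E = 0, so the Nernst equation gives ln K = nFE°/RT = (1)(96485)(0.22)/((8.314)(298)) = 8.57.
K = e^8.57 = 5300.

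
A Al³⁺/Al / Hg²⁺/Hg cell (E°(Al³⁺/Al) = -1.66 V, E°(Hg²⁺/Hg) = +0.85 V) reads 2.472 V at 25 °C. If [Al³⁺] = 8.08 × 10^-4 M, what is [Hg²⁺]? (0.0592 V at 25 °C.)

From the Nernst equation, log Q = n(E° − E)/0.0592 = 6(2.51 − 2.472)/0.0592 = 3.851, so Q = 7100.
With Q = [Al³⁺]^2/[Hg²⁺]^3 and the known concentrations, [Hg²⁺]^3 in the denominator gives [Hg²⁺] = 4.5 × 10^-4 M.

4.5 × 10^-4 M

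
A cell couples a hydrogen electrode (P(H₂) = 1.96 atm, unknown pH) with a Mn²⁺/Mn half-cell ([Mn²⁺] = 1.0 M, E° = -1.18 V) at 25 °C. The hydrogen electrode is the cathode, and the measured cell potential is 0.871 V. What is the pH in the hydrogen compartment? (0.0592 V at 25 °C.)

pH = 5.07

E°_cell = 1.18 V and n = 2.
log Q = n(E° − E)/0.0592 = 2×(1.18 − 0.871)/0.0592 = 10.439.
With Q = [Mn²⁺]·P(H₂) / [H⁺]^2, solving for [H⁺] gives log[H⁺] = -5.073, so pH = 5.07.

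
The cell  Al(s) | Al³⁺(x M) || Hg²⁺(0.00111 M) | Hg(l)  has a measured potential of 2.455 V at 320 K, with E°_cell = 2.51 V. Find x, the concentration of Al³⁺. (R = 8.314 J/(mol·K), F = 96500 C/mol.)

From the Nernst equation, ln Q = nF(E° − E)/RT = 6×96500×(2.51 − 2.455)/(8.314×320) = 11.970, so Q = 1.58 × 10^5.
With Q = [Al³⁺]^2/[Hg²⁺]^3 and the known concentrations, [Al³⁺]^2 in the numerator gives [Al³⁺] = 0.015 M.

0.015 M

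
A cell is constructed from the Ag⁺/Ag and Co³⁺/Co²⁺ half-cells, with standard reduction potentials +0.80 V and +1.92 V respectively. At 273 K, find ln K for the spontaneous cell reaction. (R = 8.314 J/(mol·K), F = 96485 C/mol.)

ln K = 47.6

E°_cell = +1.92 − (+0.80) = 1.12 V, with n = 1 electron transferred.
At equilibrium E = 0, so the Nernst equation gives ln K = nFE°/RT = (1)(96485)(1.12)/((8.314)(273)) = 47.61.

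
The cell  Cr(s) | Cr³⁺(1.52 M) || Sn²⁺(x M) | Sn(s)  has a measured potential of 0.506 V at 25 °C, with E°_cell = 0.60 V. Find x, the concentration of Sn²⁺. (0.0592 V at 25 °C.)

8.8 × 10^-4 M

From the Nernst equation, log Q = n(E° − E)/0.0592 = 6(0.60 − 0.506)/0.0592 = 9.527, so Q = 3.37 × 10^9.
With Q = [Cr³⁺]^2/[Sn²⁺]^3 and the known concentrations, [Sn²⁺]^3 in the denominator gives [Sn²⁺] = 8.8 × 10^-4 M.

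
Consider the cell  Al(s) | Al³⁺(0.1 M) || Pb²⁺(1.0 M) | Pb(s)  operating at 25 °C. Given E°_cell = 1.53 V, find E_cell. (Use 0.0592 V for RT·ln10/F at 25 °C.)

1.55 V

Balancing electrons gives n = 6; the reaction quotient is Q = [Al³⁺]^2/[Pb²⁺]^3 = 0.0100.
At 25 °C, E = E° − (0.0592/n) log Q = 1.53 − (0.0592/6)(-2.000) = 1.530 + 0.020 = 1.550 V.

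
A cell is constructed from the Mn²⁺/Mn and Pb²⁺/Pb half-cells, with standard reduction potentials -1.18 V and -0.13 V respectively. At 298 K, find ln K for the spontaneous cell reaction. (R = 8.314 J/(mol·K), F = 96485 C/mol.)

ln K = 81.8

E°_cell = -0.13 − (-1.18) = 1.05 V, with n = 2 electrons transferred.
At equilibrium E = 0, so the Nernst equation gives ln K = nFE°/RT = (2)(96485)(1.05)/((8.314)(298)) = 81.78.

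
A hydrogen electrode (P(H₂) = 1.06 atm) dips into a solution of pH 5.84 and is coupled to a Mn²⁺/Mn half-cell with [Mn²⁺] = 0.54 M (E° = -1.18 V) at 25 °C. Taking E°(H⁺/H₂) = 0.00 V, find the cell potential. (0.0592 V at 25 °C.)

The hydrogen couple is the cathode, so E°_cell = 1.18 V; n = 2.
[H⁺] = 10^(−5.84) = 1.4 × 10^-6 M, and Q = [Mn²⁺]·P(H₂) / [H⁺]^2 = 2.74 × 10^11.
E = E° − (0.0592/2) log Q = 1.18 − (0.0592/2)(11.438) = 0.841 V.

0.84 V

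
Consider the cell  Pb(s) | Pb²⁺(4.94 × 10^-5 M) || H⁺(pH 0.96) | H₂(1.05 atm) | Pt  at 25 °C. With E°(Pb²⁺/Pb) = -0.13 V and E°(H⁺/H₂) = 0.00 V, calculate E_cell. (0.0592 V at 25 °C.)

0.20 V

The hydrogen couple is the cathode, so E°_cell = 0.13 V; n = 2.
[H⁺] = 10^(−0.96) = 0.11 M, and Q = [Pb²⁺]·P(H₂) / [H⁺]^2 = 0.00431.
E = E° − (0.0592/2) log Q = 0.13 − (0.0592/2)(-2.365) = 0.200 V.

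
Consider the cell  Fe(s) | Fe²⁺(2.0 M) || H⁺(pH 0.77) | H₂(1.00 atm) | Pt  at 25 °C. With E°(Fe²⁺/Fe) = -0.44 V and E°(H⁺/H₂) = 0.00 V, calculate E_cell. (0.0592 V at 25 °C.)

0.39 V

The hydrogen couple is the cathode, so E°_cell = 0.44 V; n = 2.
[H⁺] = 10^(−0.77) = 0.17 M, and Q = [Fe²⁺]·P(H₂) / [H⁺]^2 = 69.3.
E = E° − (0.0592/2) log Q = 0.44 − (0.0592/2)(1.841) = 0.386 V.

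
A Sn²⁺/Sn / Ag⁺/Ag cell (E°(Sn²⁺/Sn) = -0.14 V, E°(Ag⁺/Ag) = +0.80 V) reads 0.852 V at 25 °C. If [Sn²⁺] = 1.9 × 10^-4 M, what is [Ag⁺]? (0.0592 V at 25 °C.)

4.5 × 10^-4 M

From the Nernst equation, log Q = n(E° − E)/0.0592 = 2(0.94 − 0.852)/0.0592 = 2.973, so Q = 940.
With Q = [Sn²⁺]/[Ag⁺]^2 and the known concentrations, [Ag⁺]^2 in the denominator gives [Ag⁺] = 4.5 × 10^-4 M.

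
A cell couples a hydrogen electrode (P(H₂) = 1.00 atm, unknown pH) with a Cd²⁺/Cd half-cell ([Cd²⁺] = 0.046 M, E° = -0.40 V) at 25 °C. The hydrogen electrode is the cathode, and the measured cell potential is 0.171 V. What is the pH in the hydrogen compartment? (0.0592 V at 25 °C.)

E°_cell = 0.40 V and n = 2.
log Q = n(E° − E)/0.0592 = 2×(0.40 − 0.171)/0.0592 = 7.736.
With Q = [Cd²⁺]·P(H₂) / [H⁺]^2, solving for [H⁺] gives log[H⁺] = -4.537, so pH = 4.54.

pH = 4.54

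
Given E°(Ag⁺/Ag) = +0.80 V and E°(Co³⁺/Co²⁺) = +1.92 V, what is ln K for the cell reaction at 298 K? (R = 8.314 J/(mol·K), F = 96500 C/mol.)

E°_cell = +1.92 − (+0.80) = 1.12 V, with n = 1 electron transferred.
At equilibrium E = 0, so the Nernst equation gives ln K = nFE°/RT = (1)(96500)(1.12)/((8.314)(298)) = 43.62.

ln K = 43.6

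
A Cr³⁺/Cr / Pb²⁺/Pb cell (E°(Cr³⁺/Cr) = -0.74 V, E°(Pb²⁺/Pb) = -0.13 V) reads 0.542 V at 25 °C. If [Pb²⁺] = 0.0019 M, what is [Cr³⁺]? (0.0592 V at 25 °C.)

0.23 M

From the Nernst equation, log Q = n(E° − E)/0.0592 = 6(0.61 − 0.542)/0.0592 = 6.892, so Q = 7.8 × 10^6.
With Q = [Cr³⁺]^2/[Pb²⁺]^3 and the known concentrations, [Cr³⁺]^2 in the numerator gives [Cr³⁺] = 0.23 M.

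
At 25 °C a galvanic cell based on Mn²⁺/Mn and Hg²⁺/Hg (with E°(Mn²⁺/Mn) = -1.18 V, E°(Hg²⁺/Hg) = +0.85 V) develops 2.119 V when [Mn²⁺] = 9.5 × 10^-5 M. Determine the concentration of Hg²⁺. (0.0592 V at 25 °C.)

0.096 M

From the Nernst equation, log Q = n(E° − E)/0.0592 = 2(2.03 − 2.119)/0.0592 = -3.007, so Q = 9.85 × 10^-4.
With Q = [Mn²⁺]/[Hg²⁺] and the known concentrations, [Hg²⁺] in the denominator gives [Hg²⁺] = 0.096 M.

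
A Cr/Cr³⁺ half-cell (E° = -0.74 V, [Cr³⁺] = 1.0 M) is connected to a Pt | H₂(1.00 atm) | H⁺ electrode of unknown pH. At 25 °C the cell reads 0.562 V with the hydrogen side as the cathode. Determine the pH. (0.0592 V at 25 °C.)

pH = 3.01

E°_cell = 0.74 V and n = 6.
log Q = n(E° − E)/0.0592 = 6×(0.74 − 0.562)/0.0592 = 18.041.
With Q = [Cr³⁺]^2·P(H₂)^3 / [H⁺]^6, solving for [H⁺] gives log[H⁺] = -3.007, so pH = 3.01.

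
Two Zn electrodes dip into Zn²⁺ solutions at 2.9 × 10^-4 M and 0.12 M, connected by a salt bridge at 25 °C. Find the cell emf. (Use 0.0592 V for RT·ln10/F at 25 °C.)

Both half-cells are Zn²⁺/Zn, so E°_cell = 0. The concentrated side is the cathode; the cell reaction moves Zn²⁺ from high to low concentration with n = 2.
Q = [Zn²⁺]_dilute/[Zn²⁺]_conc = 2.9 × 10^-4/0.12 = 0.00242.
E = 0 − (0.0592/2) log Q = −(0.0592/2)(-2.617) = 0.0775 V.

0.077 V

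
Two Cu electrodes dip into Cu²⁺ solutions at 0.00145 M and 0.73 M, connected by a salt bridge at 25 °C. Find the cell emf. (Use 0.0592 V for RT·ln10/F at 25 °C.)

Both half-cells are Cu²⁺/Cu, so E°_cell = 0. The concentrated side is the cathode; the cell reaction moves Cu²⁺ from high to low concentration with n = 2.
Q = [Cu²⁺]_dilute/[Cu²⁺]_conc = 0.00145/0.73 = 0.00199.
E = 0 − (0.0592/2) log Q = −(0.0592/2)(-2.702) = 0.0800 V.

0.080 V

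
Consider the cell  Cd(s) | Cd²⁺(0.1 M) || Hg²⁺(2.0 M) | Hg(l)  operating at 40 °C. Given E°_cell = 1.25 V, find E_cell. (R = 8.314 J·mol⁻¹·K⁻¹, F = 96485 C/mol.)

Balancing electrons gives n = 2; the reaction quotient is Q = [Cd²⁺]/[Hg²⁺] = 0.0500.
E = E° − (RT/nF) ln Q = 1.25 − (8.314×313)/(2×96485) × (-2.996) = 1.250 + 0.040 = 1.290 V.

1.29 V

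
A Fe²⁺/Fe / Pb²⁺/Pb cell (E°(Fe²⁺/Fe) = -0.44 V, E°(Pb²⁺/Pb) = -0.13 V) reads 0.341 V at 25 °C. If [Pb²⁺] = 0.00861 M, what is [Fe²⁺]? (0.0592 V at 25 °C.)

7.7 × 10^-4 M

From the Nernst equation, log Q = n(E° − E)/0.0592 = 2(0.31 − 0.341)/0.0592 = -1.047, so Q = 0.0897.
With Q = [Fe²⁺]/[Pb²⁺] and the known concentrations, [Fe²⁺] in the numerator gives [Fe²⁺] = 7.7 × 10^-4 M.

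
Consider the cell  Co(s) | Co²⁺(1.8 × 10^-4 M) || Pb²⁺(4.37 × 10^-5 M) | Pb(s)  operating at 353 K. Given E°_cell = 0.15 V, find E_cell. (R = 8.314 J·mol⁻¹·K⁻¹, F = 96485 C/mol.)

0.128 V

Balancing electrons gives n = 2; the reaction quotient is Q = [Co²⁺]/[Pb²⁺] = 4.12.
E = E° − (RT/nF) ln Q = 0.15 − (8.314×353)/(2×96485) × (1.416) = 0.150 − 0.022 = 0.128 V.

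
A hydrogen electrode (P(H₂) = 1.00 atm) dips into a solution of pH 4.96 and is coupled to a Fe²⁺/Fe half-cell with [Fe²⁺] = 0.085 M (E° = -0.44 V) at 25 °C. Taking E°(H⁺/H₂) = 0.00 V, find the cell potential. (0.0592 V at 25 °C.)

The hydrogen couple is the cathode, so E°_cell = 0.44 V; n = 2.
[H⁺] = 10^(−4.96) = 1.1 × 10^-5 M, and Q = [Fe²⁺]·P(H₂) / [H⁺]^2 = 7.07 × 10^8.
E = E° − (0.0592/2) log Q = 0.44 − (0.0592/2)(8.849) = 0.178 V.

0.18 V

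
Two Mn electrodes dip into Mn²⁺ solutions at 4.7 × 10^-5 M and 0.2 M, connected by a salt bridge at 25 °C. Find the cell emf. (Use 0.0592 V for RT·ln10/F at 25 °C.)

0.11 V

Both half-cells are Mn²⁺/Mn, so E°_cell = 0. The concentrated side is the cathode; the cell reaction moves Mn²⁺ from high to low concentration with n = 2.
Q = [Mn²⁺]_dilute/[Mn²⁺]_conc = 4.7 × 10^-5/0.2 = 2.35 × 10^-4.
E = 0 − (0.0592/2) log Q = −(0.0592/2)(-3.629) = 0.1074 V.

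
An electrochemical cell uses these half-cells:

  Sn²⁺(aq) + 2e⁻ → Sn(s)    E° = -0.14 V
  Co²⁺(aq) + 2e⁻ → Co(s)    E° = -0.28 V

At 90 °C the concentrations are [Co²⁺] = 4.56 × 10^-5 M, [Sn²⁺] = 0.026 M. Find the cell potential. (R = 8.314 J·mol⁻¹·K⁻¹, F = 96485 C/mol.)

The Sn²⁺/Sn couple has the higher reduction potential and acts as the cathode, so E°_cell = -0.14 − (-0.28) = 0.14 V.
Balancing electrons gives n = 2; the reaction quotient is Q = [Co²⁺]/[Sn²⁺] = 0.00175.
E = E° − (RT/nF) ln Q = 0.14 − (8.314×363)/(2×96485) × (-6.346) = 0.140 + 0.099 = 0.239 V.

0.239 V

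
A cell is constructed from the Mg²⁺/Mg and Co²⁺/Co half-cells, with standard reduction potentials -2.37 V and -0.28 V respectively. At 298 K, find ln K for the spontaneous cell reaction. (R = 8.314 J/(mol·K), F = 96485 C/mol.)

E°_cell = -0.28 − (-2.37) = 2.09 V, with n = 2 electrons transferred.
At equilibrium E = 0, so the Nernst equation gives ln K = nFE°/RT = (2)(96485)(2.09)/((8.314)(298)) = 162.78.

ln K = 162.8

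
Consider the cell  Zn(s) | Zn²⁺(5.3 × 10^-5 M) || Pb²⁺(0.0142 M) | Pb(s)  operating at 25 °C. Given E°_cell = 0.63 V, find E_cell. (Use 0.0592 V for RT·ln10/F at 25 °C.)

0.702 V

Balancing electrons gives n = 2; the reaction quotient is Q = [Zn²⁺]/[Pb²⁺] = 0.00373.
At 25 °C, E = E° − (0.0592/n) log Q = 0.63 − (0.0592/2)(-2.428) = 0.630 + 0.072 = 0.702 V.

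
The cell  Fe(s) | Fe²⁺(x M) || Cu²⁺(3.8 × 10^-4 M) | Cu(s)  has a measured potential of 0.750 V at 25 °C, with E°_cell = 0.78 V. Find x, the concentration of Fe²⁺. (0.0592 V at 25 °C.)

From the Nernst equation, log Q = n(E° − E)/0.0592 = 2(0.78 − 0.750)/0.0592 = 1.014, so Q = 10.3.
With Q = [Fe²⁺]/[Cu²⁺] and the known concentrations, [Fe²⁺] in the numerator gives [Fe²⁺] = 0.0039 M.

0.0039 M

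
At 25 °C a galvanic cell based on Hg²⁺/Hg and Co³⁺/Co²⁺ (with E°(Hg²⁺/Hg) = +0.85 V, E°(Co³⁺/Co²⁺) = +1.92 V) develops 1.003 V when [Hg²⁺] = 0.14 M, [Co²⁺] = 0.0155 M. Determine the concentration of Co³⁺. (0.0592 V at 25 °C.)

4.3 × 10^-4 M

From the Nernst equation, log Q = n(E° − E)/0.0592 = 2(1.07 − 1.003)/0.0592 = 2.264, so Q = 183.
With Q = [Hg²⁺]·[Co²⁺]^2/[Co³⁺]^2 and the known concentrations, [Co³⁺]^2 in the denominator gives [Co³⁺] = 4.3 × 10^-4 M.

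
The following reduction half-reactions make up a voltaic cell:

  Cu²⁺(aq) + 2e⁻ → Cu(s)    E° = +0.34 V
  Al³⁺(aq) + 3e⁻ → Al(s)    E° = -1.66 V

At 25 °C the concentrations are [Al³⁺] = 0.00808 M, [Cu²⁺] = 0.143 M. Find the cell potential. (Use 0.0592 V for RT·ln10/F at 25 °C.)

2.02 V

The Cu²⁺/Cu couple has the higher reduction potential and acts as the cathode, so E°_cell = +0.34 − (-1.66) = 2.00 V.
Balancing electrons gives n = 6; the reaction quotient is Q = [Al³⁺]^2/[Cu²⁺]^3 = 0.0223.
At 25 °C, E = E° − (0.0592/n) log Q = 2.00 − (0.0592/6)(-1.651) = 2.000 + 0.016 = 2.016 V.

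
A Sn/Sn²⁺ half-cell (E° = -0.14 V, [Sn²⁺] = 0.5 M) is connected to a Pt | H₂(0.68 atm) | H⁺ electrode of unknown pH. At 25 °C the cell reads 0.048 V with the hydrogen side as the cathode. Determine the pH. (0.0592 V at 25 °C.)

pH = 1.79

E°_cell = 0.14 V and n = 2.
log Q = n(E° − E)/0.0592 = 2×(0.14 − 0.048)/0.0592 = 3.108.
With Q = [Sn²⁺]·P(H₂) / [H⁺]^2, solving for [H⁺] gives log[H⁺] = -1.788, so pH = 1.79.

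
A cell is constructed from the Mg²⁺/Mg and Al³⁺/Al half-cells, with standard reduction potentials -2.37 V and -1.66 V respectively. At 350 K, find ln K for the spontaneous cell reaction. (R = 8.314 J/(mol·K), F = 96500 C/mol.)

E°_cell = -1.66 − (-2.37) = 0.71 V, with n = 6 electrons transferred.
At equilibrium E = 0, so the Nernst equation gives ln K = nFE°/RT = (6)(96500)(0.71)/((8.314)(350)) = 141.27.

ln K = 141.3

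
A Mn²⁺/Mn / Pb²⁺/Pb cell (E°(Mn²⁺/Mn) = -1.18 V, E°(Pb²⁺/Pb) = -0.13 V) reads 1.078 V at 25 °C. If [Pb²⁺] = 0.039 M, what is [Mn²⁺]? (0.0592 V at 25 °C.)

0.0044 M

From the Nernst equation, log Q = n(E° − E)/0.0592 = 2(1.05 − 1.078)/0.0592 = -0.946, so Q = 0.113.
With Q = [Mn²⁺]/[Pb²⁺] and the known concentrations, [Mn²⁺] in the numerator gives [Mn²⁺] = 0.0044 M.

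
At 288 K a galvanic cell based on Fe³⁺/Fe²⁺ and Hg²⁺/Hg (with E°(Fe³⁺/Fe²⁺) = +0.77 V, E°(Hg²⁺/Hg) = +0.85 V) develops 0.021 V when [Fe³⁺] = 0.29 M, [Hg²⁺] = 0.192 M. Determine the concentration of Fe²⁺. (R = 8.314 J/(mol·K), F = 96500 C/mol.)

From the Nernst equation, ln Q = nF(E° − E)/RT = 2×96500×(0.08 − 0.021)/(8.314×288) = 4.756, so Q = 116.
With Q = [Fe³⁺]^2/([Fe²⁺]^2·[Hg²⁺]) and the known concentrations, [Fe²⁺]^2 in the denominator gives [Fe²⁺] = 0.061 M.

0.061 M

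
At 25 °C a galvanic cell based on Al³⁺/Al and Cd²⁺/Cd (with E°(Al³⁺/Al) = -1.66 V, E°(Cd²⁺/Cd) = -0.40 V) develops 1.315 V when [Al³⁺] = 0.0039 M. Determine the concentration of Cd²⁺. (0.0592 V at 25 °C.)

From the Nernst equation, log Q = n(E° − E)/0.0592 = 6(1.26 − 1.315)/0.0592 = -5.574, so Q = 2.66 × 10^-6.
With Q = [Al³⁺]^2/[Cd²⁺]^3 and the known concentrations, [Cd²⁺]^3 in the denominator gives [Cd²⁺] = 1.8 M.

1.8 M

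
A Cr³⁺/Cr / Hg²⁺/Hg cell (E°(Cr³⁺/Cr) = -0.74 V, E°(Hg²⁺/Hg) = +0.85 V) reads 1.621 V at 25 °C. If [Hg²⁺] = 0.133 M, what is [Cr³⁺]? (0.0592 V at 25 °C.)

0.0013 M

From the Nernst equation, log Q = n(E° − E)/0.0592 = 6(1.59 − 1.621)/0.0592 = -3.142, so Q = 7.21 × 10^-4.
With Q = [Cr³⁺]^2/[Hg²⁺]^3 and the known concentrations, [Cr³⁺]^2 in the numerator gives [Cr³⁺] = 0.0013 M.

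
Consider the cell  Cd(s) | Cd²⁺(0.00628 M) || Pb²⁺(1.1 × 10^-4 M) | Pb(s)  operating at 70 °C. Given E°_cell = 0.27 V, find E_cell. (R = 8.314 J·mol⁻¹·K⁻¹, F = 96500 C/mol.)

Balancing electrons gives n = 2; the reaction quotient is Q = [Cd²⁺]/[Pb²⁺] = 57.1.
E = E° − (RT/nF) ln Q = 0.27 − (8.314×343)/(2×96500) × (4.045) = 0.270 − 0.060 = 0.210 V.

0.210 V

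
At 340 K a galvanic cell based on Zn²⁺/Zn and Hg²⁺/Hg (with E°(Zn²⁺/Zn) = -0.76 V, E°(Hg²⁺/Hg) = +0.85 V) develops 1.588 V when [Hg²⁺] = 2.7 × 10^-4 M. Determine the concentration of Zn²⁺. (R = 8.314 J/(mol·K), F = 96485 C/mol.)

From the Nernst equation, ln Q = nF(E° − E)/RT = 2×96485×(1.61 − 1.588)/(8.314×340) = 1.502, so Q = 4.49.
With Q = [Zn²⁺]/[Hg²⁺] and the known concentrations, [Zn²⁺] in the numerator gives [Zn²⁺] = 0.0012 M.

0.0012 M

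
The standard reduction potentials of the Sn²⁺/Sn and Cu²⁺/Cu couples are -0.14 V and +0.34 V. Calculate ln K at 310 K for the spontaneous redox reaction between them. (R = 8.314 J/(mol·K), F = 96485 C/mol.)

ln K = 35.9

E°_cell = +0.34 − (-0.14) = 0.48 V, with n = 2 electrons transferred.
At equilibrium E = 0, so the Nernst equation gives ln K = nFE°/RT = (2)(96485)(0.48)/((8.314)(310)) = 35.94.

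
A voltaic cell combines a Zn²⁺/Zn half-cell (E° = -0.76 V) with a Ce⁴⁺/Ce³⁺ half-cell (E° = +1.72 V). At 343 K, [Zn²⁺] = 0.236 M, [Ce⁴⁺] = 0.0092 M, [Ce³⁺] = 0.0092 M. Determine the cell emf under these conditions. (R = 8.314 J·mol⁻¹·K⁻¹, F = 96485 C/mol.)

2.50 V

The Ce⁴⁺/Ce³⁺ couple has the higher reduction potential and acts as the cathode, so E°_cell = +1.72 − (-0.76) = 2.48 V.
Balancing electrons gives n = 2; the reaction quotient is Q = [Zn²⁺]·[Ce³⁺]^2/[Ce⁴⁺]^2 = 0.236.
E = E° − (RT/nF) ln Q = 2.48 − (8.314×343)/(2×96485) × (-1.444) = 2.480 + 0.021 = 2.501 V.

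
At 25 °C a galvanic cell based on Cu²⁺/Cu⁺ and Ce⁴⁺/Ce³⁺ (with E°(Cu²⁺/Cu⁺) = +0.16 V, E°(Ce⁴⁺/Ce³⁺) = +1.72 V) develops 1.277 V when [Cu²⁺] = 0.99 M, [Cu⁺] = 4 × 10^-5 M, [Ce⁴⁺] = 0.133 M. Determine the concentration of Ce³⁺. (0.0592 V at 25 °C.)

0.32 M

From the Nernst equation, log Q = n(E° − E)/0.0592 = 1(1.56 − 1.277)/0.0592 = 4.780, so Q = 6.03 × 10^4.
With Q = [Cu²⁺]·[Ce³⁺]/([Cu⁺]·[Ce⁴⁺]) and the known concentrations, [Ce³⁺] in the numerator gives [Ce³⁺] = 0.32 M.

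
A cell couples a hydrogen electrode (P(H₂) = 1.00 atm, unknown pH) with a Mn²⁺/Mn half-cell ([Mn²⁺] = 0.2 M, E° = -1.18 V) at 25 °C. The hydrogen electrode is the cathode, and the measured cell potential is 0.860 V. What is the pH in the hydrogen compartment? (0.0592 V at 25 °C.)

E°_cell = 1.18 V and n = 2.
log Q = n(E° − E)/0.0592 = 2×(1.18 − 0.860)/0.0592 = 10.811.
With Q = [Mn²⁺]·P(H₂) / [H⁺]^2, solving for [H⁺] gives log[H⁺] = -5.755, so pH = 5.75.

pH = 5.75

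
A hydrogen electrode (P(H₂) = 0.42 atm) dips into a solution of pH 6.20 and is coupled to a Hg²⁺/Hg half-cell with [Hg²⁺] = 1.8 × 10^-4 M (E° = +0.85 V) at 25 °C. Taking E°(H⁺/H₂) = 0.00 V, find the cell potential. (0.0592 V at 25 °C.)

The Hg²⁺/Hg couple is the cathode, so E°_cell = 0.85 V; n = 2.
[H⁺] = 10^(−6.20) = 6.3 × 10^-7 M, and Q = [H⁺]^2 / ([Hg²⁺]·P(H₂)) = 5.27 × 10^-9.
E = E° − (0.0592/2) log Q = 0.85 − (0.0592/2)(-8.279) = 1.095 V.

1.10 V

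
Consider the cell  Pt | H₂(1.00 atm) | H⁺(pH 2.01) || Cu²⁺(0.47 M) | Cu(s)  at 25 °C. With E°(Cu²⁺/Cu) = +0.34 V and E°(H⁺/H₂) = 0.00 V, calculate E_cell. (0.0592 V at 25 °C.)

The Cu²⁺/Cu couple is the cathode, so E°_cell = 0.34 V; n = 2.
[H⁺] = 10^(−2.01) = 0.0098 M, and Q = [H⁺]^2 / ([Cu²⁺]·P(H₂)) = 2.03 × 10^-4.
E = E° − (0.0592/2) log Q = 0.34 − (0.0592/2)(-3.692) = 0.449 V.

0.45 V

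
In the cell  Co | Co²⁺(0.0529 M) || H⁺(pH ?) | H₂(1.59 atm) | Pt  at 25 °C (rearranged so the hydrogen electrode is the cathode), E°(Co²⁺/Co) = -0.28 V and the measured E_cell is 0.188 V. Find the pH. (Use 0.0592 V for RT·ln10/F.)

pH = 2.09

E°_cell = 0.28 V and n = 2.
log Q = n(E° − E)/0.0592 = 2×(0.28 − 0.188)/0.0592 = 3.108.
With Q = [Co²⁺]·P(H₂) / [H⁺]^2, solving for [H⁺] gives log[H⁺] = -2.092, so pH = 2.09.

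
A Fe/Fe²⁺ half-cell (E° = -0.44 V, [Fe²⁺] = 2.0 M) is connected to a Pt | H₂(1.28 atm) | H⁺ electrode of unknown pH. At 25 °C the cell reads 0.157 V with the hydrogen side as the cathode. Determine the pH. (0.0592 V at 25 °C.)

E°_cell = 0.44 V and n = 2.
log Q = n(E° − E)/0.0592 = 2×(0.44 − 0.157)/0.0592 = 9.561.
With Q = [Fe²⁺]·P(H₂) / [H⁺]^2, solving for [H⁺] gives log[H⁺] = -4.576, so pH = 4.58.

pH = 4.58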